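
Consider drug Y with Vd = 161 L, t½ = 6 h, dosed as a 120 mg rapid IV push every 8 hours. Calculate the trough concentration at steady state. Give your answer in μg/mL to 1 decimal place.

Over one 8-h interval, 8/6 ≈ 1.3333 half-lives elapse, leaving f ≈ 0.3969 of each dose.
Accumulation ratio R = 1/(1 − f) ≈ 1/0.6031 ≈ 1.6581.
Each bolus raises the concentration by D/Vd = 120/161 ≈ 0.745 μg/mL.
Steady-state peak Cmax,ss = C₀·R ≈ 0.745 × 1.6581 ≈ 1.235 μg/mL.
Steady-state trough Cmin,ss = Cmax,ss·f ≈ 1.235 × 0.3969 ≈ 0.490 μg/mL.

0.5 μg/mL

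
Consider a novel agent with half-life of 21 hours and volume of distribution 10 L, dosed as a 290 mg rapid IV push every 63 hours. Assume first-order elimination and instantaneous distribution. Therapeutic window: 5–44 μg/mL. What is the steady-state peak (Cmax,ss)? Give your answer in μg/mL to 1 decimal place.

τ = 63 h = 3 half-lives, so f = (1/2)^3 = 0.125.
Accumulation ratio R = 1/(1 − f) = 1/0.875 = 8/7.
Single-dose peak C₀ = D/Vd = 290/10 = 29 μg/mL.
Steady-state peak Cmax,ss = C₀·R = 29 × 8/7 ≈ 33.143 μg/mL.
Peak 33.1 μg/mL vs MTC 44 μg/mL: below toxic threshold.

33.1 μg/mL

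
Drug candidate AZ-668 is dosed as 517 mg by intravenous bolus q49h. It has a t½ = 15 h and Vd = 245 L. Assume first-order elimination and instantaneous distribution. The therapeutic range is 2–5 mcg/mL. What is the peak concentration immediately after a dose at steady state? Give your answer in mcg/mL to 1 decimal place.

τ/t½ = 49/15 ≈ 3.2667, so fraction remaining f = (1/2)^(49/15) ≈ 0.1039.
Accumulation ratio R = 1/(1 − f) ≈ 1/0.8961 ≈ 1.1159.
Single-dose peak C₀ = D/Vd = 517/245 ≈ 2.110 mcg/mL.
Steady-state peak Cmax,ss = C₀·R ≈ 2.110 × 1.1159 ≈ 2.355 mcg/mL.
Peak 2.4 mcg/mL vs MTC 5 mcg/mL: below toxic threshold.

2.4 mcg/mL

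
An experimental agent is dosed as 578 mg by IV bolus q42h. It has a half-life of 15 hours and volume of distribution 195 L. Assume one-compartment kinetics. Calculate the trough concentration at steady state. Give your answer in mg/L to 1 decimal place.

τ/t½ = 42/15 ≈ 2.8, so fraction remaining f = (1/2)^(42/15) ≈ 0.1436.
At steady state, accumulation factor R = 1/(1 − e^(−kτ)) ≈ 1.1677.
Each bolus raises the concentration by D/Vd = 578/195 ≈ 2.964 mg/L.
Cmax,ss = C₀/(1 − f) ≈ 2.964/0.8564 ≈ 3.461 mg/L.
Steady-state trough Cmin,ss = Cmax,ss·f ≈ 3.461 × 0.1436 ≈ 0.497 mg/L.

0.5 mg/L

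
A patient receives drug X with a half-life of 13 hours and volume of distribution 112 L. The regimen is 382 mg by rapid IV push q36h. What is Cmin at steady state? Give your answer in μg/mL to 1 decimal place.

k = ln2/t½ = ln2/13 ≈ 0.053319 h⁻¹; fraction remaining f = e^(−kτ) = e^(−0.053319×36) ≈ 0.1467.
Accumulation ratio R = 1/(1 − f) ≈ 1/0.8533 ≈ 1.1719.
Single-dose peak C₀ = D/Vd = 382/112 ≈ 3.411 μg/mL.
Cmax,ss = C₀/(1 − f) ≈ 3.411/0.8533 ≈ 3.997 μg/mL.
Steady-state trough Cmin,ss = Cmax,ss·f ≈ 3.997 × 0.1467 ≈ 0.586 μg/mL.

0.6 μg/mL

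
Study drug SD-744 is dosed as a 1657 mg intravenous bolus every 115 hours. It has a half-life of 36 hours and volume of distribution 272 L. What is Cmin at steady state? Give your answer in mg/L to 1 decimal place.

0.7 mg/L

Over one 115-h interval, 115/36 ≈ 3.1944 half-lives elapse, leaving f ≈ 0.1092 of each dose.
Each bolus raises the concentration by D/Vd = 1657/272 ≈ 6.092 mg/L.
Steady-state trough Cmin,ss = C₀·f/(1−f) ≈ 6.092 × 0.1092/0.8908 ≈ 0.747 mg/L.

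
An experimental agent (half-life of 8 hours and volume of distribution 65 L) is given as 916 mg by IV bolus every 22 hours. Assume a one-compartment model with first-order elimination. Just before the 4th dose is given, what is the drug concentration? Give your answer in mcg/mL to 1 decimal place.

2.5 mcg/mL

f = (1/2)^(τ/t½) = (1/2)^(22/8) ≈ 0.1487.
C₀ = D/Vd = 916/65 ≈ 14.092 mcg/mL.
Before the 4th dose, 3 doses have been given. Superposition: Cmin = C₀·(f + f² + … + f^3).
≈ 14.092 × (0.1487 + 0.0221 + 0.0033) ≈ 14.092 × 0.1741 ≈ 2.453 mcg/mL.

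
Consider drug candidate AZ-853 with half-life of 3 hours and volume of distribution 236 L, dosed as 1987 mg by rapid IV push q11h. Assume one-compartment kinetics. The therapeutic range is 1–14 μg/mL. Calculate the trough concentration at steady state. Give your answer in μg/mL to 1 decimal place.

0.7 μg/mL

k = ln2/t½ = ln2/3 ≈ 0.231049 h⁻¹; fraction remaining f = e^(−kτ) = e^(−0.231049×11) ≈ 0.0787.
At steady state, accumulation factor R = 1/(1 − e^(−kτ)) ≈ 1.0854.
Each bolus raises the concentration by D/Vd = 1987/236 ≈ 8.419 μg/mL.
Cmax,ss = C₀/(1 − f) ≈ 8.419/0.9213 ≈ 9.138 μg/mL.
One interval later, Cmin,ss = Cmax,ss·e^(−kτ) ≈ 9.138 × 0.0787 ≈ 0.719 μg/mL.
Trough 0.7 μg/mL vs MEC 1 μg/mL: subtherapeutic.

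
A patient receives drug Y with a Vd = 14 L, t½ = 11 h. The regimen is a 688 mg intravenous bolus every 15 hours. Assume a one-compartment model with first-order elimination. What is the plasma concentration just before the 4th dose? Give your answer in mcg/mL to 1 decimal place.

f = (1/2)^(τ/t½) = (1/2)^(15/11) ≈ 0.3886.
C₀ = D/Vd = 688/14 ≈ 49.143 mcg/mL.
Before the 4th dose, 3 doses have been given. Superposition: Cmin = C₀·(f + f² + … + f^3).
≈ 49.143 × (0.3886 + 0.1510 + 0.0587) ≈ 49.143 × 0.5983 ≈ 29.402 mcg/mL.

29.4 mcg/mL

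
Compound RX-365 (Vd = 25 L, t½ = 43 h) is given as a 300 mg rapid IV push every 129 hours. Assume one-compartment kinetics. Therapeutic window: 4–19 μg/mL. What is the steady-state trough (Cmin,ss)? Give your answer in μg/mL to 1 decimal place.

1.7 μg/mL

The dosing interval is 3 half-lives, so f = 2^(−3) = 0.125.
At steady state, R = 1/(1 − 0.125) = 8/7.
Single-dose peak C₀ = D/Vd = 300/25 = 12 μg/mL.
Steady-state peak Cmax,ss = C₀·R = 12 × 8/7 ≈ 13.714 μg/mL.
Steady-state trough Cmin,ss = Cmax,ss·f ≈ 13.714 × 0.125 ≈ 1.714 μg/mL.
Trough 1.7 μg/mL vs MEC 4 μg/mL: subtherapeutic.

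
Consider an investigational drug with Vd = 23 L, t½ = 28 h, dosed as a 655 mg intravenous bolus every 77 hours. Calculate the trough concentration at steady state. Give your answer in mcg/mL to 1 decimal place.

k = ln2/t½ = ln2/28 ≈ 0.024755 h⁻¹; fraction remaining f = e^(−kτ) = e^(−0.024755×77) ≈ 0.1487.
At steady state, accumulation factor R = 1/(1 − e^(−kτ)) ≈ 1.1747.
Single-dose peak C₀ = D/Vd = 655/23 ≈ 28.478 mcg/mL.
Cmax,ss = C₀/(1 − f) ≈ 28.478/0.8513 ≈ 33.452 mcg/mL.
Steady-state trough Cmin,ss = Cmax,ss·f ≈ 33.452 × 0.1487 ≈ 4.974 mcg/mL.

5.0 mcg/mL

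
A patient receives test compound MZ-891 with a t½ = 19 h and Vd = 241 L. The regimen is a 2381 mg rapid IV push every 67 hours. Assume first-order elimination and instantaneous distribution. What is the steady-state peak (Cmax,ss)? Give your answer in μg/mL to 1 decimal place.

k = ln2/t½ = ln2/19 ≈ 0.036481 h⁻¹; fraction remaining f = e^(−kτ) = e^(−0.036481×67) ≈ 0.0868.
Accumulation ratio R = 1/(1 − f) ≈ 1/0.9132 ≈ 1.0951.
Single-dose peak C₀ = D/Vd = 2381/241 ≈ 9.880 μg/mL.
Steady-state peak Cmax,ss = C₀·R ≈ 9.880 × 1.0951 ≈ 10.820 μg/mL.

10.8 μg/mL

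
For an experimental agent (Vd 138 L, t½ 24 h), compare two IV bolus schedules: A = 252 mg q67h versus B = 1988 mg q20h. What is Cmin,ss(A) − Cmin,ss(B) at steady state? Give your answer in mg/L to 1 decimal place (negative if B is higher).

-18.1 mg/L

Regimen A: f = (1/2)^(67/24) ≈ 0.1444; Cmin,ss = (252/138)·f/(1−f) ≈ 0.308 mg/L.
Regimen B: f = (1/2)^(20/24) ≈ 0.5612; Cmin,ss = (1988/138)·f/(1−f) ≈ 18.424 mg/L.
Difference ≈ 0.308 − 18.424 ≈ -18.116 mg/L.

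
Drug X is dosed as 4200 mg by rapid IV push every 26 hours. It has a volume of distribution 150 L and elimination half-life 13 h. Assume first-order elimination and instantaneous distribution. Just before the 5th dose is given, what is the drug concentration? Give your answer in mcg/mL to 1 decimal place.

f = (1/2)^(τ/t½) = (1/2)^(26/13) ≈ 0.2500.
C₀ = D/Vd = 4200/150 ≈ 28.000 mcg/mL.
Before the 5th dose, 4 doses have been given. Superposition: Cmin = C₀·(f + f² + … + f^4).
≈ 28.000 × (0.2500 + 0.0625 + 0.0156 + 0.0039) ≈ 28.000 × 0.3320 ≈ 9.296 mcg/mL.

9.3 mcg/mL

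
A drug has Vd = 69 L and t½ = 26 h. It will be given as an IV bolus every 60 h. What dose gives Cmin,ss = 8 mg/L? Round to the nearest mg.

2181 mg

τ/t½ = 60/26 ≈ 2.3077, so f = (1/2)^(60/26) ≈ 0.201983.
Cmin,ss = (D/Vd)·f/(1−f), so D = Cmin,ss·Vd·(1−f)/f.
D = 8 × 69 × (1−f)/f ≈ 8 × 69 × 3.95091 ≈ 2180.90 mg.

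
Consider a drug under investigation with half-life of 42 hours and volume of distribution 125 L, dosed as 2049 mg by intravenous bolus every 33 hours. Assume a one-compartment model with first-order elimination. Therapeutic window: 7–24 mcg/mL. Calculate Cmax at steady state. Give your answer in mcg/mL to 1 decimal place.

39.0 mcg/mL

τ/t½ = 33/42 ≈ 0.78571, so fraction remaining f = (1/2)^(33/42) ≈ 0.5801.
Accumulation ratio R = 1/(1 − f) ≈ 1/0.4199 ≈ 2.3815.
Each bolus raises the concentration by D/Vd = 2049/125 ≈ 16.392 mcg/mL.
Cmax,ss = C₀/(1 − f) ≈ 16.392/0.4199 ≈ 39.038 mcg/mL.
Peak 39.0 mcg/mL vs MTC 24 mcg/mL: exceeds toxic threshold.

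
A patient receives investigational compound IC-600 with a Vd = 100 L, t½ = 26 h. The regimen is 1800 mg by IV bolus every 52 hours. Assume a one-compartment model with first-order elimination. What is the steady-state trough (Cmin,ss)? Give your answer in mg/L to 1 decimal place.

6.0 mg/L

The dosing interval is 2 half-lives, so f = 2^(−2) = 0.25.
At steady state, R = 1/(1 − 0.25) = 4/3.
Single-dose peak C₀ = D/Vd = 1800/100 = 18 mg/L.
Steady-state peak Cmax,ss = C₀·R = 18 × 4/3 ≈ 24.000 mg/L.
Steady-state trough Cmin,ss = Cmax,ss·f ≈ 24.000 × 0.25 ≈ 6.000 mg/L.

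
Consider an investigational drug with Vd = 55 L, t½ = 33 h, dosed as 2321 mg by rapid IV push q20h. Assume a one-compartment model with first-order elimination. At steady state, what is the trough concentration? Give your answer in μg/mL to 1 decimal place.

k = ln2/t½ = ln2/33 ≈ 0.021004 h⁻¹; fraction remaining f = e^(−kτ) = e^(−0.021004×20) ≈ 0.6570.
Accumulation ratio R = 1/(1 − f) ≈ 1/0.3430 ≈ 2.9155.
Single-dose peak C₀ = D/Vd = 2321/55 ≈ 42.200 μg/mL.
Cmax,ss = C₀/(1 − f) ≈ 42.200/0.3430 ≈ 123.032 μg/mL.
One interval later, Cmin,ss = Cmax,ss·e^(−kτ) ≈ 123.032 × 0.6570 ≈ 80.832 μg/mL.

80.8 μg/mL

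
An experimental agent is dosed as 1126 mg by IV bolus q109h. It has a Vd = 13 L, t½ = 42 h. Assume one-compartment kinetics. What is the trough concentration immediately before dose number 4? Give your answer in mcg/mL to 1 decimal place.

17.1 mcg/mL

f = (1/2)^(τ/t½) = (1/2)^(109/42) ≈ 0.1655.
C₀ = D/Vd = 1126/13 ≈ 86.615 mcg/mL.
Before the 4th dose, 3 doses have been given. Superposition: Cmin = C₀·(f + f² + … + f^3).
≈ 86.615 × (0.1655 + 0.0274 + 0.0045) ≈ 86.615 × 0.1974 ≈ 17.098 mcg/mL.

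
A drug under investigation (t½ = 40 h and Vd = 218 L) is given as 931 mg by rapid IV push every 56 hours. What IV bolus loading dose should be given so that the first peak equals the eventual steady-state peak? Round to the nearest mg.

1499 mg

f = (1/2)^(56/40) ≈ 0.378929; accumulation ratio R = 1/(1−f) ≈ 1.61012.
Loading dose to hit Cmax,ss on first dose: D_load = D_maint·R ≈ 931 × 1.61012 ≈ 1499.02 mg.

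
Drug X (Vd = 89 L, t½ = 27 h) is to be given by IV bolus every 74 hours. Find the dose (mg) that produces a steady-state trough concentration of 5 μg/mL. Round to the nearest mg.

2529 mg

τ/t½ = 74/27 ≈ 2.7407, so f = (1/2)^(74/27) ≈ 0.149608.
Cmin,ss = (D/Vd)·f/(1−f), so D = Cmin,ss·Vd·(1−f)/f.
D = 5 × 89 × (1−f)/f ≈ 5 × 89 × 5.68413 ≈ 2529.44 mg.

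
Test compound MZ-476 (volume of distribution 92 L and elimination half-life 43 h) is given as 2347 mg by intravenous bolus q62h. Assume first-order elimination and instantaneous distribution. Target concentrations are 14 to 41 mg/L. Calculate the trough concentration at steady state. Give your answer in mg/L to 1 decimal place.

14.9 mg/L

k = ln2/t½ = ln2/43 ≈ 0.016120 h⁻¹; fraction remaining f = e^(−kτ) = e^(−0.016120×62) ≈ 0.3681.
Accumulation ratio R = 1/(1 − f) ≈ 1/0.6319 ≈ 1.5825.
Each bolus raises the concentration by D/Vd = 2347/92 ≈ 25.511 mg/L.
Cmax,ss = C₀/(1 − f) ≈ 25.511/0.6319 ≈ 40.372 mg/L.
Steady-state trough Cmin,ss = Cmax,ss·f ≈ 40.372 × 0.3681 ≈ 14.861 mg/L.
Trough 14.9 mg/L vs MEC 14 mg/L: adequate.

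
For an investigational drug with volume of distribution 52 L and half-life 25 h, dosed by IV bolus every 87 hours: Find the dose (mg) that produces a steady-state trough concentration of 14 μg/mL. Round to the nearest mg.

τ/t½ = 87/25 ≈ 3.48, so f = (1/2)^(87/25) ≈ 0.089622.
Cmin,ss = (D/Vd)·f/(1−f), so D = Cmin,ss·Vd·(1−f)/f.
D = 14 × 52 × (1−f)/f ≈ 14 × 52 × 10.15797 ≈ 7395.00 mg.

7395 mg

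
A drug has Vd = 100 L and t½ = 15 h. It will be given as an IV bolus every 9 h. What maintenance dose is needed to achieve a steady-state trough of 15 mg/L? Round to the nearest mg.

774 mg

τ/t½ = 9/15 ≈ 0.6, so f = (1/2)^(9/15) ≈ 0.659754.
Cmin,ss = (D/Vd)·f/(1−f), so D = Cmin,ss·Vd·(1−f)/f.
D = 15 × 100 × (1−f)/f ≈ 15 × 100 × 0.51572 ≈ 773.58 mg.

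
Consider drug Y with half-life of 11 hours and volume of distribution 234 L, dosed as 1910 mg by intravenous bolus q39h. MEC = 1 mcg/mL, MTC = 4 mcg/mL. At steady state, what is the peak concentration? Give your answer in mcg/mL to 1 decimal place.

τ/t½ = 39/11 ≈ 3.5455, so fraction remaining f = (1/2)^(39/11) ≈ 0.0856.
Accumulation ratio R = 1/(1 − f) ≈ 1/0.9144 ≈ 1.0936.
Each bolus raises the concentration by D/Vd = 1910/234 ≈ 8.162 mcg/mL.
Steady-state peak Cmax,ss = C₀·R ≈ 8.162 × 1.0936 ≈ 8.926 mcg/mL.
Peak 8.9 mcg/mL vs MTC 4 mcg/mL: exceeds toxic threshold.

8.9 mcg/mL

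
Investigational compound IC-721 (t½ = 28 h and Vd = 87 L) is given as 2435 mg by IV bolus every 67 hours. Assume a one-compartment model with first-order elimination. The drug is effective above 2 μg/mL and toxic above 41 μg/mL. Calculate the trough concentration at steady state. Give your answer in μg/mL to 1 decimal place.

Over one 67-h interval, 67/28 ≈ 2.3929 half-lives elapse, leaving f ≈ 0.1904 of each dose.
Accumulation ratio R = 1/(1 − f) ≈ 1/0.8096 ≈ 1.2352.
Single-dose peak C₀ = D/Vd = 2435/87 ≈ 27.989 μg/mL.
Steady-state peak Cmax,ss = C₀·R ≈ 27.989 × 1.2352 ≈ 34.572 μg/mL.
Steady-state trough Cmin,ss = Cmax,ss·f ≈ 34.572 × 0.1904 ≈ 6.583 μg/mL.
Trough 6.6 μg/mL vs MEC 2 μg/mL: adequate.

6.6 μg/mL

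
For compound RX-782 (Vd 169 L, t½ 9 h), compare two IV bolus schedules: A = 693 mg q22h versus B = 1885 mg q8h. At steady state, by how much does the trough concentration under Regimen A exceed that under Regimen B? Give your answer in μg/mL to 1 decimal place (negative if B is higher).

Regimen A: f = (1/2)^(22/9) ≈ 0.1837; Cmin,ss = (693/169)·f/(1−f) ≈ 0.923 μg/mL.
Regimen B: f = (1/2)^(8/9) ≈ 0.5400; Cmin,ss = (1885/169)·f/(1−f) ≈ 13.094 μg/mL.
Difference ≈ 0.923 − 13.094 ≈ -12.171 μg/mL.

-12.2 μg/mL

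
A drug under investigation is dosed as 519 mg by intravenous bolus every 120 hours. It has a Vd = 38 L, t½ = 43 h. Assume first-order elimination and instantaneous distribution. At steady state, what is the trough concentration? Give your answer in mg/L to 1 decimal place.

k = ln2/t½ = ln2/43 ≈ 0.016120 h⁻¹; fraction remaining f = e^(−kτ) = e^(−0.016120×120) ≈ 0.1445.
At steady state, accumulation factor R = 1/(1 − e^(−kτ)) ≈ 1.1689.
Single-dose peak C₀ = D/Vd = 519/38 ≈ 13.658 mg/L.
Steady-state peak Cmax,ss = C₀·R ≈ 13.658 × 1.1689 ≈ 15.965 mg/L.
Steady-state trough Cmin,ss = Cmax,ss·f ≈ 15.965 × 0.1445 ≈ 2.307 mg/L.

2.3 mg/L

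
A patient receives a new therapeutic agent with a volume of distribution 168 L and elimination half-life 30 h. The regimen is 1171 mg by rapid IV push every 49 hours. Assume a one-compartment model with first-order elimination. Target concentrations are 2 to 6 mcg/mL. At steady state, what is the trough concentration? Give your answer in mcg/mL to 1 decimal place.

3.3 mcg/mL

τ/t½ = 49/30 ≈ 1.6333, so fraction remaining f = (1/2)^(49/30) ≈ 0.3223.
Single-dose peak C₀ = D/Vd = 1171/168 ≈ 6.970 mcg/mL.
Steady-state trough Cmin,ss = C₀·f/(1−f) ≈ 6.970 × 0.3223/0.6777 ≈ 3.315 mcg/mL.
Trough 3.3 mcg/mL vs MEC 2 mcg/mL: adequate.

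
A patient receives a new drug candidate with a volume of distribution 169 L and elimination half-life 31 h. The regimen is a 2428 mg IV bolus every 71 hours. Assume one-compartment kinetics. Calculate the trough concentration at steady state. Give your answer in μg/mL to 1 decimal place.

τ/t½ = 71/31 ≈ 2.2903, so fraction remaining f = (1/2)^(71/31) ≈ 0.2044.
Accumulation ratio R = 1/(1 − f) ≈ 1/0.7956 ≈ 1.2569.
Single-dose peak C₀ = D/Vd = 2428/169 ≈ 14.367 μg/mL.
Cmax,ss = C₀/(1 − f) ≈ 14.367/0.7956 ≈ 18.058 μg/mL.
One interval later, Cmin,ss = Cmax,ss·e^(−kτ) ≈ 18.058 × 0.2044 ≈ 3.691 μg/mL.

3.7 μg/mL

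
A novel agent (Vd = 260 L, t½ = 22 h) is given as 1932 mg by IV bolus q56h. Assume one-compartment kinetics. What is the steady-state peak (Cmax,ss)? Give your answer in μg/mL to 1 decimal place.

9.0 μg/mL

k = ln2/t½ = ln2/22 ≈ 0.031507 h⁻¹; fraction remaining f = e^(−kτ) = e^(−0.031507×56) ≈ 0.1713.
At steady state, accumulation factor R = 1/(1 − e^(−kτ)) ≈ 1.2067.
Single-dose peak C₀ = D/Vd = 1932/260 ≈ 7.431 μg/mL.
Steady-state peak Cmax,ss = C₀·R ≈ 7.431 × 1.2067 ≈ 8.967 μg/mL.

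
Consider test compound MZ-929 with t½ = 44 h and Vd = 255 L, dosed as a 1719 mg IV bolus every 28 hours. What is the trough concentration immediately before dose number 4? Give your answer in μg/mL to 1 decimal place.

f = (1/2)^(τ/t½) = (1/2)^(28/44) ≈ 0.6433.
C₀ = D/Vd = 1719/255 ≈ 6.741 μg/mL.
Before the 4th dose, 3 doses have been given. Superposition: Cmin = C₀·(f + f² + … + f^3).
≈ 6.741 × (0.6433 + 0.4138 + 0.2662) ≈ 6.741 × 1.3233 ≈ 8.920 μg/mL.

8.9 μg/mL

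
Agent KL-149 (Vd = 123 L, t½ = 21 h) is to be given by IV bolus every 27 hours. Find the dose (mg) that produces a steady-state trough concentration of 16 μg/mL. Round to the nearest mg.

τ/t½ = 27/21 ≈ 1.2857, so f = (1/2)^(27/21) ≈ 0.410168.
Cmin,ss = (D/Vd)·f/(1−f), so D = Cmin,ss·Vd·(1−f)/f.
D = 16 × 123 × (1−f)/f ≈ 16 × 123 × 1.43803 ≈ 2830.04 mg.

2830 mg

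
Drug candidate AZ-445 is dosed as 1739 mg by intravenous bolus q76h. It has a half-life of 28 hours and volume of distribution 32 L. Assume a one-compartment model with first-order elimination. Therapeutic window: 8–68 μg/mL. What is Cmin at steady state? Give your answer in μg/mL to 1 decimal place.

9.8 μg/mL

k = ln2/t½ = ln2/28 ≈ 0.024755 h⁻¹; fraction remaining f = e^(−kτ) = e^(−0.024755×76) ≈ 0.1524.
Each bolus raises the concentration by D/Vd = 1739/32 ≈ 54.344 μg/mL.
Steady-state trough Cmin,ss = C₀·f/(1−f) ≈ 54.344 × 0.1524/0.8476 ≈ 9.771 μg/mL.
Trough 9.8 μg/mL vs MEC 8 μg/mL: adequate.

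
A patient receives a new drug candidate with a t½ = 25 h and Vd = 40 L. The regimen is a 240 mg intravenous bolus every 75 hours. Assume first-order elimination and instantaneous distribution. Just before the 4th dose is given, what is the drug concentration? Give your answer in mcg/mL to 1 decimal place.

0.9 mcg/mL

f = (1/2)^(τ/t½) = (1/2)^(75/25) ≈ 0.1250.
C₀ = D/Vd = 240/40 ≈ 6.000 mcg/mL.
Before the 4th dose, 3 doses have been given. Superposition: Cmin = C₀·(f + f² + … + f^3).
≈ 6.000 × (0.1250 + 0.0156 + 0.0020) ≈ 6.000 × 0.1426 ≈ 0.856 mcg/mL.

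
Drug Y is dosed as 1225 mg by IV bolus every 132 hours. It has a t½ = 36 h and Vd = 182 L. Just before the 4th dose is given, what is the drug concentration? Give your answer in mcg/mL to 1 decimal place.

f = (1/2)^(τ/t½) = (1/2)^(132/36) ≈ 0.0787.
C₀ = D/Vd = 1225/182 ≈ 6.731 mcg/mL.
Before the 4th dose, 3 doses have been given. Superposition: Cmin = C₀·(f + f² + … + f^3).
≈ 6.731 × (0.0787 + 0.0062 + 0.0005) ≈ 6.731 × 0.0854 ≈ 0.575 mcg/mL.

0.6 mcg/mL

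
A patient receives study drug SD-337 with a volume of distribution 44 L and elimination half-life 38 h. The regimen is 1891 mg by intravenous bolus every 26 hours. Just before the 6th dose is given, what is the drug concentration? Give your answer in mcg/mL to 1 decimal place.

f = (1/2)^(τ/t½) = (1/2)^(26/38) ≈ 0.6223.
C₀ = D/Vd = 1891/44 ≈ 42.977 mcg/mL.
Before the 6th dose, 5 doses have been given. Superposition: Cmin = C₀·(f + f² + … + f^5).
≈ 42.977 × (0.6223 + 0.3873 + 0.2410 + 0.1500 + 0.0933) ≈ 42.977 × 1.4939 ≈ 64.203 mcg/mL.

64.2 mcg/mL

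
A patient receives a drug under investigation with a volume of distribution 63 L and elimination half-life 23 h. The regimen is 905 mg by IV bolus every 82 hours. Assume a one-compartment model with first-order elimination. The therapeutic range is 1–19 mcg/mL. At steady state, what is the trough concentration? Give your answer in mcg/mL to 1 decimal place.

1.3 mcg/mL

k = ln2/t½ = ln2/23 ≈ 0.030137 h⁻¹; fraction remaining f = e^(−kτ) = e^(−0.030137×82) ≈ 0.0845.
At steady state, accumulation factor R = 1/(1 − e^(−kτ)) ≈ 1.0923.
Single-dose peak C₀ = D/Vd = 905/63 ≈ 14.365 mcg/mL.
Steady-state peak Cmax,ss = C₀·R ≈ 14.365 × 1.0923 ≈ 15.691 mcg/mL.
One interval later, Cmin,ss = Cmax,ss·e^(−kτ) ≈ 15.691 × 0.0845 ≈ 1.326 mcg/mL.
Trough 1.3 mcg/mL vs MEC 1 mcg/mL: adequate.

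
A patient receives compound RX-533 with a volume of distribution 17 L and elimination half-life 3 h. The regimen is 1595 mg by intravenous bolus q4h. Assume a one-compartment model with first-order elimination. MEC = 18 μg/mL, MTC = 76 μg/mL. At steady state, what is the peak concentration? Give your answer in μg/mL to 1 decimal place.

155.6 μg/mL

k = ln2/t½ = ln2/3 ≈ 0.231049 h⁻¹; fraction remaining f = e^(−kτ) = e^(−0.231049×4) ≈ 0.3969.
Accumulation ratio R = 1/(1 − f) ≈ 1/0.6031 ≈ 1.6581.
Each bolus raises the concentration by D/Vd = 1595/17 ≈ 93.824 μg/mL.
Steady-state peak Cmax,ss = C₀·R ≈ 93.824 × 1.6581 ≈ 155.570 μg/mL.
Peak 155.6 μg/mL vs MTC 76 μg/mL: exceeds toxic threshold.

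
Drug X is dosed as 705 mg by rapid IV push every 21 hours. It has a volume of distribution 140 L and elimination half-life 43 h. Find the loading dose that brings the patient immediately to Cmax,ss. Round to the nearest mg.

2455 mg

f = (1/2)^(21/43) ≈ 0.712829; accumulation ratio R = 1/(1−f) ≈ 3.48225.
Loading dose to hit Cmax,ss on first dose: D_load = D_maint·R ≈ 705 × 3.48225 ≈ 2454.99 mg.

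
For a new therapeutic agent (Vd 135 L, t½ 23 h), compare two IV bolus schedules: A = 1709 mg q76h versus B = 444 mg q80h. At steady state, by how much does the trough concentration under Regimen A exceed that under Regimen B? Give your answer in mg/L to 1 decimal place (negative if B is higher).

1.1 mg/L

Regimen A: f = (1/2)^(76/23) ≈ 0.1012; Cmin,ss = (1709/135)·f/(1−f) ≈ 1.425 mg/L.
Regimen B: f = (1/2)^(80/23) ≈ 0.0897; Cmin,ss = (444/135)·f/(1−f) ≈ 0.324 mg/L.
Difference ≈ 1.425 − 0.324 ≈ 1.101 mg/L.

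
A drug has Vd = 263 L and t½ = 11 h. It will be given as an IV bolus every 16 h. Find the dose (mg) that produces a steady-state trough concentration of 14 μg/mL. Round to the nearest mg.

τ/t½ = 16/11 ≈ 1.4545, so f = (1/2)^(16/11) ≈ 0.364870.
Cmin,ss = (D/Vd)·f/(1−f), so D = Cmin,ss·Vd·(1−f)/f.
D = 14 × 263 × (1−f)/f ≈ 14 × 263 × 1.74070 ≈ 6409.26 mg.

6409 mg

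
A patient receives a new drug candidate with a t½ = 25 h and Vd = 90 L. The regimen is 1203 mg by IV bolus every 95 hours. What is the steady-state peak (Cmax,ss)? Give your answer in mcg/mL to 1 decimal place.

14.4 mcg/mL

k = ln2/t½ = ln2/25 ≈ 0.027726 h⁻¹; fraction remaining f = e^(−kτ) = e^(−0.027726×95) ≈ 0.0718.
Accumulation ratio R = 1/(1 − f) ≈ 1/0.9282 ≈ 1.0774.
Each bolus raises the concentration by D/Vd = 1203/90 ≈ 13.367 mcg/mL.
Steady-state peak Cmax,ss = C₀·R ≈ 13.367 × 1.0774 ≈ 14.402 mcg/mL.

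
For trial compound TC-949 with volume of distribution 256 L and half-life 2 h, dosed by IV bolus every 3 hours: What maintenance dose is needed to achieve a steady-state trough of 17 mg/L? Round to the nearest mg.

7957 mg

τ/t½ = 3/2 ≈ 1.5, so f = (1/2)^(3/2) ≈ 0.353553.
Cmin,ss = (D/Vd)·f/(1−f), so D = Cmin,ss·Vd·(1−f)/f.
D = 17 × 256 × (1−f)/f ≈ 17 × 256 × 1.82843 ≈ 7957.33 mg.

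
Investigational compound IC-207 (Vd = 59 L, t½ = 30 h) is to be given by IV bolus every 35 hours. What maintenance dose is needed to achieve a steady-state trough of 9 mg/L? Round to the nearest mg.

661 mg

τ/t½ = 35/30 ≈ 1.1667, so f = (1/2)^(35/30) ≈ 0.445449.
Cmin,ss = (D/Vd)·f/(1−f), so D = Cmin,ss·Vd·(1−f)/f.
D = 9 × 59 × (1−f)/f ≈ 9 × 59 × 1.24493 ≈ 661.06 mg.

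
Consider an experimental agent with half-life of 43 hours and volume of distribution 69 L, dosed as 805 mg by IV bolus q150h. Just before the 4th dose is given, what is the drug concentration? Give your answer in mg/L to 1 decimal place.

1.1 mg/L

f = (1/2)^(τ/t½) = (1/2)^(150/43) ≈ 0.0891.
C₀ = D/Vd = 805/69 ≈ 11.667 mg/L.
Before the 4th dose, 3 doses have been given. Superposition: Cmin = C₀·(f + f² + … + f^3).
≈ 11.667 × (0.0891 + 0.0079 + 0.0007) ≈ 11.667 × 0.0977 ≈ 1.140 mg/L.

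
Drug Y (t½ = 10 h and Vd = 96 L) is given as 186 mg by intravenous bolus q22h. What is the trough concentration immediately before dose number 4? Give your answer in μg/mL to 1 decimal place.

f = (1/2)^(τ/t½) = (1/2)^(22/10) ≈ 0.2176.
C₀ = D/Vd = 186/96 ≈ 1.938 μg/mL.
Before the 4th dose, 3 doses have been given. Superposition: Cmin = C₀·(f + f² + … + f^3).
≈ 1.938 × (0.2176 + 0.0473 + 0.0103) ≈ 1.938 × 0.2752 ≈ 0.533 μg/mL.

0.5 μg/mL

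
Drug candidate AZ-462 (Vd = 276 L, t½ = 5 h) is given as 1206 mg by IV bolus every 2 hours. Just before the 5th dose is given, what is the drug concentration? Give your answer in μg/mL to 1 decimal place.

f = (1/2)^(τ/t½) = (1/2)^(2/5) ≈ 0.7579.
C₀ = D/Vd = 1206/276 ≈ 4.370 μg/mL.
Before the 5th dose, 4 doses have been given. Superposition: Cmin = C₀·(f + f² + … + f^4).
≈ 4.370 × (0.7579 + 0.5744 + 0.4353 + 0.3299) ≈ 4.370 × 2.0975 ≈ 9.166 μg/mL.

9.2 μg/mL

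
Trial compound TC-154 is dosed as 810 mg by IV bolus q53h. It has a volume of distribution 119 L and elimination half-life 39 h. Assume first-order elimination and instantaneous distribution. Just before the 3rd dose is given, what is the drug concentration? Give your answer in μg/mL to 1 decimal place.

f = (1/2)^(τ/t½) = (1/2)^(53/39) ≈ 0.3899.
C₀ = D/Vd = 810/119 ≈ 6.807 μg/mL.
Before the 3rd dose, 2 doses have been given. Superposition: Cmin = C₀·(f + f²).
≈ 6.807 × (0.3899 + 0.1520) ≈ 6.807 × 0.5419 ≈ 3.689 μg/mL.

3.7 μg/mL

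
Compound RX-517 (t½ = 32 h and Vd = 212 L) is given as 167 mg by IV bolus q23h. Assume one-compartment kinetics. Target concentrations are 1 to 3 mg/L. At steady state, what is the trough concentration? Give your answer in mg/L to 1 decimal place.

1.2 mg/L

τ/t½ = 23/32 ≈ 0.71875, so fraction remaining f = (1/2)^(23/32) ≈ 0.6076.
Accumulation ratio R = 1/(1 − f) ≈ 1/0.3924 ≈ 2.5484.
Each bolus raises the concentration by D/Vd = 167/212 ≈ 0.788 mg/L.
Cmax,ss = C₀/(1 − f) ≈ 0.788/0.3924 ≈ 2.008 mg/L.
Steady-state trough Cmin,ss = Cmax,ss·f ≈ 2.008 × 0.6076 ≈ 1.220 mg/L.
Trough 1.2 mg/L vs MEC 1 mg/L: adequate.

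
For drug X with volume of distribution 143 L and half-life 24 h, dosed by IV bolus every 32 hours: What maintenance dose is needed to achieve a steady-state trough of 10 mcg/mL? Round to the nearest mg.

τ/t½ = 32/24 ≈ 1.3333, so f = (1/2)^(32/24) ≈ 0.396850.
Cmin,ss = (D/Vd)·f/(1−f), so D = Cmin,ss·Vd·(1−f)/f.
D = 10 × 143 × (1−f)/f ≈ 10 × 143 × 1.51984 ≈ 2173.37 mg.

2173 mg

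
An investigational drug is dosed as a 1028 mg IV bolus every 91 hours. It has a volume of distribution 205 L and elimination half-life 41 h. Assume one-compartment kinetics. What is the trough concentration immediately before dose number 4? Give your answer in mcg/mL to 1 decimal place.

f = (1/2)^(τ/t½) = (1/2)^(91/41) ≈ 0.2147.
C₀ = D/Vd = 1028/205 ≈ 5.015 mcg/mL.
Before the 4th dose, 3 doses have been given. Superposition: Cmin = C₀·(f + f² + … + f^3).
≈ 5.015 × (0.2147 + 0.0461 + 0.0099) ≈ 5.015 × 0.2707 ≈ 1.358 mcg/mL.

1.4 mcg/mL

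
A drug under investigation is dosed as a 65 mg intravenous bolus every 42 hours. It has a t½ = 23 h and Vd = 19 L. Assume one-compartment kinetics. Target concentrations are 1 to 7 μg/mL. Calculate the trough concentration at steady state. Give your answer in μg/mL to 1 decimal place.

k = ln2/t½ = ln2/23 ≈ 0.030137 h⁻¹; fraction remaining f = e^(−kτ) = e^(−0.030137×42) ≈ 0.2820.
Accumulation ratio R = 1/(1 − f) ≈ 1/0.7180 ≈ 1.3928.
Each bolus raises the concentration by D/Vd = 65/19 ≈ 3.421 μg/mL.
Cmax,ss = C₀/(1 − f) ≈ 3.421/0.7180 ≈ 4.765 μg/mL.
Steady-state trough Cmin,ss = Cmax,ss·f ≈ 4.765 × 0.2820 ≈ 1.344 μg/mL.
Trough 1.3 μg/mL vs MEC 1 μg/mL: adequate.

1.3 μg/mL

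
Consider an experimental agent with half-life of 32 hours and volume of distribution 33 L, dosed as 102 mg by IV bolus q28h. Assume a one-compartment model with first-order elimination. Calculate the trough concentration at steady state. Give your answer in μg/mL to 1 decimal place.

Over one 28-h interval, 28/32 ≈ 0.875 half-lives elapse, leaving f ≈ 0.5453 of each dose.
Single-dose peak C₀ = D/Vd = 102/33 ≈ 3.091 μg/mL.
Steady-state trough Cmin,ss = C₀·f/(1−f) ≈ 3.091 × 0.5453/0.4547 ≈ 3.707 μg/mL.

3.7 μg/mL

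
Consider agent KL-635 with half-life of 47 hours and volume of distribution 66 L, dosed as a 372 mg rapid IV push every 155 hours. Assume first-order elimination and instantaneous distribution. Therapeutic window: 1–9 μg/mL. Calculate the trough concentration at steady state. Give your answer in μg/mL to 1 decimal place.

Over one 155-h interval, 155/47 ≈ 3.2979 half-lives elapse, leaving f ≈ 0.1017 of each dose.
Each bolus raises the concentration by D/Vd = 372/66 ≈ 5.636 μg/mL.
Steady-state trough Cmin,ss = C₀·f/(1−f) ≈ 5.636 × 0.1017/0.8983 ≈ 0.638 μg/mL.
Trough 0.6 μg/mL vs MEC 1 μg/mL: subtherapeutic.

0.6 μg/mL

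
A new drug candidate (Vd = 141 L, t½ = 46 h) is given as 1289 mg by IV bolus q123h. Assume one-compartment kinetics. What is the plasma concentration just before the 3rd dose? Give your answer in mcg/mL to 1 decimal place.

f = (1/2)^(τ/t½) = (1/2)^(123/46) ≈ 0.1567.
C₀ = D/Vd = 1289/141 ≈ 9.142 mcg/mL.
Before the 3rd dose, 2 doses have been given. Superposition: Cmin = C₀·(f + f²).
≈ 9.142 × (0.1567 + 0.0246) ≈ 9.142 × 0.1813 ≈ 1.657 mcg/mL.

1.7 mcg/mL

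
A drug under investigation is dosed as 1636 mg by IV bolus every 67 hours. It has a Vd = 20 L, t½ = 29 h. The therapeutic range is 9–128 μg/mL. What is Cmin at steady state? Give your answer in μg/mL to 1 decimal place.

τ/t½ = 67/29 ≈ 2.3103, so fraction remaining f = (1/2)^(67/29) ≈ 0.2016.
Accumulation ratio R = 1/(1 − f) ≈ 1/0.7984 ≈ 1.2525.
Each bolus raises the concentration by D/Vd = 1636/20 ≈ 81.800 μg/mL.
Cmax,ss = C₀/(1 − f) ≈ 81.800/0.7984 ≈ 102.455 μg/mL.
Steady-state trough Cmin,ss = Cmax,ss·f ≈ 102.455 × 0.2016 ≈ 20.655 μg/mL.
Trough 20.7 μg/mL vs MEC 9 μg/mL: adequate.

20.7 μg/mL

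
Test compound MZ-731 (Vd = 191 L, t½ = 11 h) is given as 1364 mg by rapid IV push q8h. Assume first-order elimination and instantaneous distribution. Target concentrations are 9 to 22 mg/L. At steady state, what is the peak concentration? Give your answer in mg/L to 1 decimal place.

τ/t½ = 8/11 ≈ 0.72727, so fraction remaining f = (1/2)^(8/11) ≈ 0.6040.
Accumulation ratio R = 1/(1 − f) ≈ 1/0.3960 ≈ 2.5253.
Single-dose peak C₀ = D/Vd = 1364/191 ≈ 7.141 mg/L.
Steady-state peak Cmax,ss = C₀·R ≈ 7.141 × 2.5253 ≈ 18.033 mg/L.
Peak 18.0 mg/L vs MTC 22 mg/L: below toxic threshold.

18.0 mg/L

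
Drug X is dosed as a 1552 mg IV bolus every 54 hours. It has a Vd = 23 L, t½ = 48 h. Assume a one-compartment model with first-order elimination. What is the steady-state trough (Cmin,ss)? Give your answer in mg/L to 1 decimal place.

57.1 mg/L

k = ln2/t½ = ln2/48 ≈ 0.014441 h⁻¹; fraction remaining f = e^(−kτ) = e^(−0.014441×54) ≈ 0.4585.
Single-dose peak C₀ = D/Vd = 1552/23 ≈ 67.478 mg/L.
Steady-state trough Cmin,ss = C₀·f/(1−f) ≈ 67.478 × 0.4585/0.5415 ≈ 57.135 mg/L.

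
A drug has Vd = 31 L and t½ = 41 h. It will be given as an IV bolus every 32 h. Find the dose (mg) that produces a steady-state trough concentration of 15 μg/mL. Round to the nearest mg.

334 mg

τ/t½ = 32/41 ≈ 0.78049, so f = (1/2)^(32/41) ≈ 0.582170.
Cmin,ss = (D/Vd)·f/(1−f), so D = Cmin,ss·Vd·(1−f)/f.
D = 15 × 31 × (1−f)/f ≈ 15 × 31 × 0.71771 ≈ 333.74 mg.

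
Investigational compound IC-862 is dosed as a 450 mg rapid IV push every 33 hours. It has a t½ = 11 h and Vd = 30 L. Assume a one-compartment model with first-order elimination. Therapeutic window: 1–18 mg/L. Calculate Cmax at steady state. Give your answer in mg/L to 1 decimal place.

τ = 33 h = 3 half-lives, so f = (1/2)^3 = 0.125.
Accumulation ratio R = 1/(1 − f) = 1/0.875 = 8/7.
Single-dose peak C₀ = D/Vd = 450/30 = 15 mg/L.
Steady-state peak Cmax,ss = C₀·R = 15 × 8/7 ≈ 17.143 mg/L.
Peak 17.1 mg/L vs MTC 18 mg/L: below toxic threshold.

17.1 mg/L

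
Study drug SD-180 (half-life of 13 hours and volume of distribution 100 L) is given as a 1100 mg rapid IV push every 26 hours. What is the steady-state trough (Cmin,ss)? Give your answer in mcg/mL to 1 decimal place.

The dosing interval is 2 half-lives, so f = 2^(−2) = 0.25.
Accumulation ratio R = 1/(1 − f) = 1/0.75 = 4/3.
Single-dose peak C₀ = D/Vd = 1100/100 = 11 mcg/mL.
Steady-state peak Cmax,ss = C₀·R = 11 × 4/3 ≈ 14.667 mcg/mL.
Steady-state trough Cmin,ss = Cmax,ss·f ≈ 14.667 × 0.25 ≈ 3.667 mcg/mL.

3.7 mcg/mL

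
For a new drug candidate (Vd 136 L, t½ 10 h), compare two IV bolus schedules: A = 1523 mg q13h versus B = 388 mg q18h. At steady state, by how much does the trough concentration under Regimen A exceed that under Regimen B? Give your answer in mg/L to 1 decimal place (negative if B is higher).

6.5 mg/L

Regimen A: f = (1/2)^(13/10) ≈ 0.4061; Cmin,ss = (1523/136)·f/(1−f) ≈ 7.657 mg/L.
Regimen B: f = (1/2)^(18/10) ≈ 0.2872; Cmin,ss = (388/136)·f/(1−f) ≈ 1.150 mg/L.
Difference ≈ 7.657 − 1.150 ≈ 6.507 mg/L.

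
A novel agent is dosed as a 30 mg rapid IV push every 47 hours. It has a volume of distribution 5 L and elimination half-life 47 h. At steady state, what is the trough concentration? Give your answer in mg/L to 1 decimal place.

The dosing interval is 1 half-life, so f = 2^(−1) = 0.5.
Accumulation ratio R = 1/(1 − f) = 1/0.5 = 2/1.
Single-dose peak C₀ = D/Vd = 30/5 = 6 mg/L.
Steady-state peak Cmax,ss = C₀·R = 6 × 2/1 ≈ 12.000 mg/L.
Steady-state trough Cmin,ss = Cmax,ss·f ≈ 12.000 × 0.5 ≈ 6.000 mg/L.

6.0 mg/L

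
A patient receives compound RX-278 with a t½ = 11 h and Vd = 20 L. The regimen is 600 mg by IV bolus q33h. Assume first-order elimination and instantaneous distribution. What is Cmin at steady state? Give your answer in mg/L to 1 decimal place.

4.3 mg/L

The dosing interval is 3 half-lives, so f = 2^(−3) = 0.125.
At steady state, R = 1/(1 − 0.125) = 8/7.
Single-dose peak C₀ = D/Vd = 600/20 = 30 mg/L.
Steady-state peak Cmax,ss = C₀·R = 30 × 8/7 ≈ 34.286 mg/L.
Steady-state trough Cmin,ss = Cmax,ss·f ≈ 34.286 × 0.125 ≈ 4.286 mg/L.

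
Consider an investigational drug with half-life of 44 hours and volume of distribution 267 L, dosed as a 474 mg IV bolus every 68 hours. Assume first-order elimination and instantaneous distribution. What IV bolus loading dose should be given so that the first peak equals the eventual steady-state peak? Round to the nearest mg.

f = (1/2)^(68/44) ≈ 0.342588; accumulation ratio R = 1/(1−f) ≈ 1.52112.
Loading dose to hit Cmax,ss on first dose: D_load = D_maint·R ≈ 474 × 1.52112 ≈ 721.01 mg.

721 mg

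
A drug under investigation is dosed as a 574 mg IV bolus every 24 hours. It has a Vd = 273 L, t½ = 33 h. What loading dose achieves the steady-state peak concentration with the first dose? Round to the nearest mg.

f = (1/2)^(24/33) ≈ 0.604045; accumulation ratio R = 1/(1−f) ≈ 2.52554.
Loading dose to hit Cmax,ss on first dose: D_load = D_maint·R ≈ 574 × 2.52554 ≈ 1449.66 mg.

1450 mg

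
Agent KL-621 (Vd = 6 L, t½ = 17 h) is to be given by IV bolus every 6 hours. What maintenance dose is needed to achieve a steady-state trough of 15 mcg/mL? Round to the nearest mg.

τ/t½ = 6/17 ≈ 0.35294, so f = (1/2)^(6/17) ≈ 0.782986.
Cmin,ss = (D/Vd)·f/(1−f), so D = Cmin,ss·Vd·(1−f)/f.
D = 15 × 6 × (1−f)/f ≈ 15 × 6 × 0.27716 ≈ 24.94 mg.

25 mg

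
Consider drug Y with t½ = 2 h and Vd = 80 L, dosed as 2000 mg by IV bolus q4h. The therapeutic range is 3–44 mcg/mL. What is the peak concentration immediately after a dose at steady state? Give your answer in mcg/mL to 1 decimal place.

33.3 mcg/mL

The dosing interval is 2 half-lives, so f = 2^(−2) = 0.25.
Accumulation ratio R = 1/(1 − f) = 1/0.75 = 4/3.
Single-dose peak C₀ = D/Vd = 2000/80 = 25 mcg/mL.
Steady-state peak Cmax,ss = C₀·R = 25 × 4/3 ≈ 33.333 mcg/mL.
Peak 33.3 mcg/mL vs MTC 44 mcg/mL: below toxic threshold.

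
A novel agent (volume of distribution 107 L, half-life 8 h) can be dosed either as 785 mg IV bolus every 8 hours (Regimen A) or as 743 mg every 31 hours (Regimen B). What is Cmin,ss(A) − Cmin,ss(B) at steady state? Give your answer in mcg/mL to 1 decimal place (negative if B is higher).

Regimen A: f = (1/2)^(8/8) ≈ 0.5000; Cmin,ss = (785/107)·f/(1−f) ≈ 7.336 mcg/mL.
Regimen B: f = (1/2)^(31/8) ≈ 0.0682; Cmin,ss = (743/107)·f/(1−f) ≈ 0.508 mcg/mL.
Difference ≈ 7.336 − 0.508 ≈ 6.828 mcg/mL.

6.8 mcg/mL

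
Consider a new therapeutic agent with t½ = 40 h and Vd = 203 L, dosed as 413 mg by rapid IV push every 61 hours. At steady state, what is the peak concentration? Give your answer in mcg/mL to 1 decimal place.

k = ln2/t½ = ln2/40 ≈ 0.017329 h⁻¹; fraction remaining f = e^(−kτ) = e^(−0.017329×61) ≈ 0.3475.
At steady state, accumulation factor R = 1/(1 − e^(−kτ)) ≈ 1.5326.
Each bolus raises the concentration by D/Vd = 413/203 ≈ 2.034 mcg/mL.
Steady-state peak Cmax,ss = C₀·R ≈ 2.034 × 1.5326 ≈ 3.117 mcg/mL.

3.1 mcg/mL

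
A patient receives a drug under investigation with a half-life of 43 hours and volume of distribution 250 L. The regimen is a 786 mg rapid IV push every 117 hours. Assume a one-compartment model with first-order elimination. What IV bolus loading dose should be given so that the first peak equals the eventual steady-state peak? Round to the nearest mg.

f = (1/2)^(117/43) ≈ 0.151677; accumulation ratio R = 1/(1−f) ≈ 1.17880.
Loading dose to hit Cmax,ss on first dose: D_load = D_maint·R ≈ 786 × 1.17880 ≈ 926.54 mg.

927 mg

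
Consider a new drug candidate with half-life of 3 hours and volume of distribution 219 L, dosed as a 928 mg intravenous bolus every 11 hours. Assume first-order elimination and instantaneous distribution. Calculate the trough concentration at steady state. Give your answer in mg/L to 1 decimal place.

k = ln2/t½ = ln2/3 ≈ 0.231049 h⁻¹; fraction remaining f = e^(−kτ) = e^(−0.231049×11) ≈ 0.0787.
Accumulation ratio R = 1/(1 − f) ≈ 1/0.9213 ≈ 1.0854.
Single-dose peak C₀ = D/Vd = 928/219 ≈ 4.237 mg/L.
Steady-state peak Cmax,ss = C₀·R ≈ 4.237 × 1.0854 ≈ 4.599 mg/L.
One interval later, Cmin,ss = Cmax,ss·e^(−kτ) ≈ 4.599 × 0.0787 ≈ 0.362 mg/L.

0.4 mg/L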